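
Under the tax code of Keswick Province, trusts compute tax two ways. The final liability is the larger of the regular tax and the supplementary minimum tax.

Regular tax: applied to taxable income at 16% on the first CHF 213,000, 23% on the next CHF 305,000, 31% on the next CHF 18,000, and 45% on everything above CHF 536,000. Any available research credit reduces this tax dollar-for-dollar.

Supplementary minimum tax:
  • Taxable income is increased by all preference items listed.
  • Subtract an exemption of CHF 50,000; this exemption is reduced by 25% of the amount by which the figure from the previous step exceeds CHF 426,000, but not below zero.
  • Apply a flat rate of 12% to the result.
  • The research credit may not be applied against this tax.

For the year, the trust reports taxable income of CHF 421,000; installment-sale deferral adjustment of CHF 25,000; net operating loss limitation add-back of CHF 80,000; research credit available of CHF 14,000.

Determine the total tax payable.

CHF 67,920

Regular tax:
  CHF 213,000 × 16% = CHF 34,080
  CHF 208,000 × 23% = CHF 47,840
  → CHF 81,920
  Less research credit CHF 14,000 → CHF 67,920

Supplementary minimum tax:
  Adjusted income: CHF 421,000 + CHF 25,000 + CHF 80,000 = CHF 526,000
  Exemption: CHF 50,000 − 25% × (CHF 526,000 − CHF 426,000) = CHF 50,000 − CHF 25,000 = CHF 25,000
  Base: CHF 526,000 − CHF 25,000 = CHF 501,000
  CHF 501,000 × 12% = CHF 60,120

CHF 67,920 > CHF 60,120, so the regular tax governs.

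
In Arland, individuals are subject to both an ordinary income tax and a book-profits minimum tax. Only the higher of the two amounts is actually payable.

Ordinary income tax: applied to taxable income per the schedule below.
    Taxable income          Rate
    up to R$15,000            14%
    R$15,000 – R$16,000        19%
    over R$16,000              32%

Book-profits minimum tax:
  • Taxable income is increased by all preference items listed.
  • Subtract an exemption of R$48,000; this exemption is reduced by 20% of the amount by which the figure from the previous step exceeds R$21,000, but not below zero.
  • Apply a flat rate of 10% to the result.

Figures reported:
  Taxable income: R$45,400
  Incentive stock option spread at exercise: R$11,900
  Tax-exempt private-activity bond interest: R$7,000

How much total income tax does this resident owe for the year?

Ordinary income tax:
  R$15,000 × 14% = R$2,100
  R$1,000 × 19% = R$190
  R$29,400 × 32% = R$9,408
  → R$11,698

Book-profits minimum tax:
  Adjusted income: R$45,400 + R$11,900 + R$7,000 = R$64,300
  Exemption: R$48,000 − 20% × (R$64,300 − R$21,000) = R$48,000 − R$8,660 = R$39,340
  Base: R$64,300 − R$39,340 = R$24,960
  R$24,960 × 10% = R$2,496

R$11,698 > R$2,496, so the ordinary income tax governs.

R$11,698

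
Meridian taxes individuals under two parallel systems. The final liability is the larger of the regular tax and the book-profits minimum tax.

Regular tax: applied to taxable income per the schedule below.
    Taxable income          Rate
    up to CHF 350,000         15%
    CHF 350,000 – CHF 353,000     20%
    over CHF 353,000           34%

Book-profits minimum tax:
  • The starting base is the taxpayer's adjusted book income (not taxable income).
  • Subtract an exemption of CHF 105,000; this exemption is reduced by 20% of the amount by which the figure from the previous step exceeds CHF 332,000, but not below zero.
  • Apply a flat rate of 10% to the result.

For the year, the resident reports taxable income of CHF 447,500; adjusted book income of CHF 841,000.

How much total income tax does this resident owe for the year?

Regular tax:
  CHF 350,000 × 15% = CHF 52,500
  CHF 3,000 × 20% = CHF 600
  CHF 94,500 × 34% = CHF 32,130
  → CHF 85,230

Book-profits minimum tax:
  Base (adjusted book income): CHF 841,000
  Exemption: CHF 105,000 − 20% × (CHF 841,000 − CHF 332,000) = CHF 105,000 − CHF 101,800 = CHF 3,200
  Base: CHF 841,000 − CHF 3,200 = CHF 837,800
  CHF 837,800 × 10% = CHF 83,780

CHF 85,230 > CHF 83,780, so the regular tax governs.

CHF 85,230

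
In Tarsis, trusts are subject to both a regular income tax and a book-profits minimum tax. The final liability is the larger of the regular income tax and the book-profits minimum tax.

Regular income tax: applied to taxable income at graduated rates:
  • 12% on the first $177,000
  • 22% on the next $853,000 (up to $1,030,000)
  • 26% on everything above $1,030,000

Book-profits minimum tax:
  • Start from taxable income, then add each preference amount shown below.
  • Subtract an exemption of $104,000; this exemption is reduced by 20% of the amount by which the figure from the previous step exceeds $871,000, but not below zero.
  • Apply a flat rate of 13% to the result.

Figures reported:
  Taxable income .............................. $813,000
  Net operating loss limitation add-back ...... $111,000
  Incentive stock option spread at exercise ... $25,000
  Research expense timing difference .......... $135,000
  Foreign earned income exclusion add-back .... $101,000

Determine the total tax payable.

Regular income tax:
  $177,000 × 12% = $21,240
  $636,000 × 22% = $139,920
  → $161,160

Book-profits minimum tax:
  Adjusted income: $813,000 + $111,000 + $25,000 + $135,000 + $101,000 = $1,185,000
  Exemption: $104,000 − 20% × ($1,185,000 − $871,000) = $104,000 − $62,800 = $41,200
  Base: $1,185,000 − $41,200 = $1,143,800
  $1,143,800 × 13% = $148,694

$161,160 > $148,694, so the regular income tax governs.

$161,160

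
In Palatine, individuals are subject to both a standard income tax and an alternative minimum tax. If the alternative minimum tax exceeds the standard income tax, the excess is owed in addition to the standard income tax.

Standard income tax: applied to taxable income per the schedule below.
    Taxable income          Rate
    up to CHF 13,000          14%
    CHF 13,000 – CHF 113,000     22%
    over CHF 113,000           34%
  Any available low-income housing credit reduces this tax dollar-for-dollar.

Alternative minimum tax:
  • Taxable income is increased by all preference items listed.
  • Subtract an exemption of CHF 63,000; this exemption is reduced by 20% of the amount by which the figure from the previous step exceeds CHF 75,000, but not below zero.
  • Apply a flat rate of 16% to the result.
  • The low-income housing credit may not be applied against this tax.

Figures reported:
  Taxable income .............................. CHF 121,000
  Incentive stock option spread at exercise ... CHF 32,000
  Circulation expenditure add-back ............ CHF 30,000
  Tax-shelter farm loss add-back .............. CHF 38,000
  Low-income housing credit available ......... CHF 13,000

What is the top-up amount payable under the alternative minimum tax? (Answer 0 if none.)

Alternative minimum tax:
  Adjusted income: CHF 121,000 + CHF 32,000 + CHF 30,000 + CHF 38,000 = CHF 221,000
  Exemption: CHF 63,000 − 20% × (CHF 221,000 − CHF 75,000) = CHF 63,000 − CHF 29,200 = CHF 33,800
  Base: CHF 221,000 − CHF 33,800 = CHF 187,200
  CHF 187,200 × 16% = CHF 29,952

Standard income tax:
  CHF 13,000 × 14% = CHF 1,820
  CHF 100,000 × 22% = CHF 22,000
  CHF 8,000 × 34% = CHF 2,720
  → CHF 26,540
  Less low-income housing credit CHF 13,000 → CHF 13,540

Excess of alternative minimum tax over standard income tax: CHF 29,952 − CHF 13,540 = CHF 16,412.

CHF 16,412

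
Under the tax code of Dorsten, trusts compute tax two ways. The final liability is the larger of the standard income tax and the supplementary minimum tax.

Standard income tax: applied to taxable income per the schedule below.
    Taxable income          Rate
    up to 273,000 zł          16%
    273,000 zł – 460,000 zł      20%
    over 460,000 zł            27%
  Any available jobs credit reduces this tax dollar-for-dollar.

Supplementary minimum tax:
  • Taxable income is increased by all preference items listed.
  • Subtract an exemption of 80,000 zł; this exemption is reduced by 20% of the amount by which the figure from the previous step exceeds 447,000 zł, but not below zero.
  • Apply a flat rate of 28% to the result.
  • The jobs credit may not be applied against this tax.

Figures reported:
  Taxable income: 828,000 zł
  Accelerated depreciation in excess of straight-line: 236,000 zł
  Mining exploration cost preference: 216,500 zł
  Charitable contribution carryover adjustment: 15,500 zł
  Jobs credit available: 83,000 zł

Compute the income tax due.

Standard income tax:
  273,000 zł × 16% = 43,680 zł
  187,000 zł × 20% = 37,400 zł
  368,000 zł × 27% = 99,360 zł
  → 180,440 zł
  Less jobs credit 83,000 zł → 97,440 zł

Supplementary minimum tax:
  Adjusted income: 828,000 zł + 236,000 zł + 216,500 zł + 15,500 zł = 1,296,000 zł
  Exemption: 20% × (1,296,000 zł − 447,000 zł) = 169,800 zł ≥ 80,000 zł, so the exemption is fully phased out
  Base: 1,296,000 zł − 0 zł = 1,296,000 zł
  1,296,000 zł × 28% = 362,880 zł

362,880 zł > 97,440 zł, so the supplementary minimum tax is the binding amount.

362,880 zł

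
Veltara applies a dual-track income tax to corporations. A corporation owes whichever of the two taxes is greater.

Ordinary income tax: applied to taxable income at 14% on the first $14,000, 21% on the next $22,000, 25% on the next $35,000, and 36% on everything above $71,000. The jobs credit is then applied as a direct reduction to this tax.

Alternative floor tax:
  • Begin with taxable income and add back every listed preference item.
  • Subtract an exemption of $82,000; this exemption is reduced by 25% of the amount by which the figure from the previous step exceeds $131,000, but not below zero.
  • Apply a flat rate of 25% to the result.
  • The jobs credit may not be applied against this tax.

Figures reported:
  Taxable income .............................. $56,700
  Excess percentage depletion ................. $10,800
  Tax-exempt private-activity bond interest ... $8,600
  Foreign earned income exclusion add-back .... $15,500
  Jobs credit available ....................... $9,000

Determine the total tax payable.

Alternative floor tax:
  Adjusted income: $56,700 + $10,800 + $8,600 + $15,500 = $91,600
  Exemption: $91,600 ≤ $131,000, so full $82,000 applies
  Base: $91,600 − $82,000 = $9,600
  $9,600 × 25% = $2,400

Ordinary income tax:
  $14,000 × 14% = $1,960
  $22,000 × 21% = $4,620
  $20,700 × 25% = $5,175
  → $11,755
  Less jobs credit $9,000 → $2,755

$2,755 > $2,400, so the ordinary income tax governs.

$2,755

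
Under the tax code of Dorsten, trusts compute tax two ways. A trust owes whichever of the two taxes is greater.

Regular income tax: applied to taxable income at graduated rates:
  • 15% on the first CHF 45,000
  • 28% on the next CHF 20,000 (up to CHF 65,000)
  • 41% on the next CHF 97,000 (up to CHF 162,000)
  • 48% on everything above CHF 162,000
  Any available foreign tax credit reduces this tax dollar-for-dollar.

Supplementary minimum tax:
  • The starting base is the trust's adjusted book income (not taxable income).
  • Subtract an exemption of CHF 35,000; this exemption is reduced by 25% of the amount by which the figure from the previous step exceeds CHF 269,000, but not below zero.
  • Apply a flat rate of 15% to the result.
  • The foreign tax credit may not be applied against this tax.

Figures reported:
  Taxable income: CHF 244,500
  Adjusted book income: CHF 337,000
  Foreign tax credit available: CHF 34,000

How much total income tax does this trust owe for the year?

CHF 57,720

Regular income tax:
  CHF 45,000 × 15% = CHF 6,750
  CHF 20,000 × 28% = CHF 5,600
  CHF 97,000 × 41% = CHF 39,770
  CHF 82,500 × 48% = CHF 39,600
  → CHF 91,720
  Less foreign tax credit CHF 34,000 → CHF 57,720

Supplementary minimum tax:
  Base (adjusted book income): CHF 337,000
  Exemption: CHF 35,000 − 25% × (CHF 337,000 − CHF 269,000) = CHF 35,000 − CHF 17,000 = CHF 18,000
  Base: CHF 337,000 − CHF 18,000 = CHF 319,000
  CHF 319,000 × 15% = CHF 47,850

CHF 57,720 > CHF 47,850, so the regular income tax governs.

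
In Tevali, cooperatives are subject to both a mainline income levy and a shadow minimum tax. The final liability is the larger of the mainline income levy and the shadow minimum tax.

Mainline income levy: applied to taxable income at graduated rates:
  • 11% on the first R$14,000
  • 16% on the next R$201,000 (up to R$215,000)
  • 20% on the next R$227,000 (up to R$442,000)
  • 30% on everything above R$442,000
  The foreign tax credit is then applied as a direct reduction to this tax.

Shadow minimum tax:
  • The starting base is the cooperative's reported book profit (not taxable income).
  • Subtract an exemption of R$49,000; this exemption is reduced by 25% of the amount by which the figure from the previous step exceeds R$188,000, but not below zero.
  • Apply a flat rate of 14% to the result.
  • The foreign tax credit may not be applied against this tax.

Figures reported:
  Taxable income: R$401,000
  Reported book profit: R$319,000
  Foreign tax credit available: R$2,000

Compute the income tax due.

Shadow minimum tax:
  Base (reported book profit): R$319,000
  Exemption: R$49,000 − 25% × (R$319,000 − R$188,000) = R$49,000 − R$32,750 = R$16,250
  Base: R$319,000 − R$16,250 = R$302,750
  R$302,750 × 14% = R$42,385

Mainline income levy:
  R$14,000 × 11% = R$1,540
  R$201,000 × 16% = R$32,160
  R$186,000 × 20% = R$37,200
  → R$70,900
  Less foreign tax credit R$2,000 → R$68,900

R$68,900 > R$42,385, so the mainline income levy governs.

R$68,900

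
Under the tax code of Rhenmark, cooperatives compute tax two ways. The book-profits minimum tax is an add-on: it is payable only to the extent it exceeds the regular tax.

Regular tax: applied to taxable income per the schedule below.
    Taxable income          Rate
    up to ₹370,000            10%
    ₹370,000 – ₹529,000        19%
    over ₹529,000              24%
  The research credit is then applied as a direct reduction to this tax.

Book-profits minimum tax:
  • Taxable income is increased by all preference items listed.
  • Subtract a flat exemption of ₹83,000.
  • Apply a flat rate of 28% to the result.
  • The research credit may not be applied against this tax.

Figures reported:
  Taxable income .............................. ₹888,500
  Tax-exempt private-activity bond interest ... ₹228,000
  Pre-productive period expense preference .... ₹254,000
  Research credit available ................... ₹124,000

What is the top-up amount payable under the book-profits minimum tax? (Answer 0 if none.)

Regular tax:
  ₹370,000 × 10% = ₹37,000
  ₹159,000 × 19% = ₹30,210
  ₹359,500 × 24% = ₹86,280
  → ₹153,490
  Less research credit ₹124,000 → ₹29,490

Book-profits minimum tax:
  Adjusted income: ₹888,500 + ₹228,000 + ₹254,000 = ₹1,370,500
  Less exemption ₹83,000 → base ₹1,287,500
  ₹1,287,500 × 28% = ₹360,500

Excess of book-profits minimum tax over regular tax: ₹360,500 − ₹29,490 = ₹331,010.

₹331,010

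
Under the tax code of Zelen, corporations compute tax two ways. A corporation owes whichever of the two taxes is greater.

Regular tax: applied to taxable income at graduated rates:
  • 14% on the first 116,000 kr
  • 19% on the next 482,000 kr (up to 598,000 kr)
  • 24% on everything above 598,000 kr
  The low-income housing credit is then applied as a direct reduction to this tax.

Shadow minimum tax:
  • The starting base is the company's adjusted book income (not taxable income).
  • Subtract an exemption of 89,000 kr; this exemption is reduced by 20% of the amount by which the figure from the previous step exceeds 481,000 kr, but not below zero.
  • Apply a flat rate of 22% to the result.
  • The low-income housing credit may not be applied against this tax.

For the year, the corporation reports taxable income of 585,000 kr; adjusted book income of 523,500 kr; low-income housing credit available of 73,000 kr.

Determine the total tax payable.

97,460 kr

Shadow minimum tax:
  Base (adjusted book income): 523,500 kr
  Exemption: 89,000 kr − 20% × (523,500 kr − 481,000 kr) = 89,000 kr − 8,500 kr = 80,500 kr
  Base: 523,500 kr − 80,500 kr = 443,000 kr
  443,000 kr × 22% = 97,460 kr

Regular tax:
  116,000 kr × 14% = 16,240 kr
  469,000 kr × 19% = 89,110 kr
  → 105,350 kr
  Less low-income housing credit 73,000 kr → 32,350 kr

97,460 kr > 32,350 kr, so the shadow minimum tax is the binding amount.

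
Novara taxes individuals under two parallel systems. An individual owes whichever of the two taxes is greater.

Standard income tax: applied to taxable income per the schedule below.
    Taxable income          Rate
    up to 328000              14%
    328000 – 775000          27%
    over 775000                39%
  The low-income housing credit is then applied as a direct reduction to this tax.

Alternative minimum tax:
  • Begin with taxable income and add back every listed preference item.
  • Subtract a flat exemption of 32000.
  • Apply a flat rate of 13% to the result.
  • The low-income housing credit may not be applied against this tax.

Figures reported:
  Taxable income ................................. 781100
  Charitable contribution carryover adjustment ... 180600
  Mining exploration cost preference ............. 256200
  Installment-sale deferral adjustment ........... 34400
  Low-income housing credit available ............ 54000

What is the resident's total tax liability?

158639

Standard income tax:
  328000 × 14% = 45920
  447000 × 27% = 120690
  6100 × 39% = 2379
  → 168989
  Less low-income housing credit 54000 → 114989

Alternative minimum tax:
  Adjusted income: 781100 + 180600 + 256200 + 34400 = 1252300
  Less exemption 32000 → base 1220300
  1220300 × 13% = 158639

158639 > 114989, so the alternative minimum tax is the binding amount.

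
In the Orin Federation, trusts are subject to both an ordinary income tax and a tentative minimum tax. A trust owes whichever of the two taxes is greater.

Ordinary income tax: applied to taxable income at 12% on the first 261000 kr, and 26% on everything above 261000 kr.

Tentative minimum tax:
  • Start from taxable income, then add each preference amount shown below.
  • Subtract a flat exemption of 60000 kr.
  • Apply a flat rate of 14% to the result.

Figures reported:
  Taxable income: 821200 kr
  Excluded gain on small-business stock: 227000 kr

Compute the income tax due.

Tentative minimum tax:
  Adjusted income: 821200 kr + 227000 kr = 1048200 kr
  Less exemption 60000 kr → base 988200 kr
  988200 kr × 14% = 138348 kr

Ordinary income tax:
  261000 kr × 12% = 31320 kr
  560200 kr × 26% = 145652 kr
  → 176972 kr

176972 kr > 138348 kr, so the ordinary income tax governs.

176972 kr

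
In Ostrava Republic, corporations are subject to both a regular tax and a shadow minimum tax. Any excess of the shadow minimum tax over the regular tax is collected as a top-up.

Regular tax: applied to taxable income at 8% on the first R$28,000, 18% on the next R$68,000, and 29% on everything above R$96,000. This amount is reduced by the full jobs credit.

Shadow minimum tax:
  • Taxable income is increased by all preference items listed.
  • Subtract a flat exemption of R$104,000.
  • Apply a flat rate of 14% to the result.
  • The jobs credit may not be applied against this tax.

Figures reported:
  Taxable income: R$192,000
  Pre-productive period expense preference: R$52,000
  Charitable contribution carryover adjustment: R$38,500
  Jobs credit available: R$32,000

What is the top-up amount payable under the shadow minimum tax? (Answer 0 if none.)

Shadow minimum tax:
  Adjusted income: R$192,000 + R$52,000 + R$38,500 = R$282,500
  Less exemption R$104,000 → base R$178,500
  R$178,500 × 14% = R$24,990

Regular tax:
  R$28,000 × 8% = R$2,240
  R$68,000 × 18% = R$12,240
  R$96,000 × 29% = R$27,840
  → R$42,320
  Less jobs credit R$32,000 → R$10,320

Excess of shadow minimum tax over regular tax: R$24,990 − R$10,320 = R$14,670.

R$14,670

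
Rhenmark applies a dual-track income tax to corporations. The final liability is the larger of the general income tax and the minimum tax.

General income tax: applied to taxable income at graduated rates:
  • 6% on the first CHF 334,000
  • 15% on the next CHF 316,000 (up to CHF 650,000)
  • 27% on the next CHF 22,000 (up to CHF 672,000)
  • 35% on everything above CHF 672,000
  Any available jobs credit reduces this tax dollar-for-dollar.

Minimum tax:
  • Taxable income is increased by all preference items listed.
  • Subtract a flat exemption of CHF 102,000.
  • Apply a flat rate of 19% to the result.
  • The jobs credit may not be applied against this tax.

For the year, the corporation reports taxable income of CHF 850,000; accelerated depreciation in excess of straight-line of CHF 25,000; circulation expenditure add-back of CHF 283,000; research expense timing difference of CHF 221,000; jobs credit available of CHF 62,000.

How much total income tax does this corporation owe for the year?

CHF 242,630

Minimum tax:
  Adjusted income: CHF 850,000 + CHF 25,000 + CHF 283,000 + CHF 221,000 = CHF 1,379,000
  Less exemption CHF 102,000 → base CHF 1,277,000
  CHF 1,277,000 × 19% = CHF 242,630

General income tax:
  CHF 334,000 × 6% = CHF 20,040
  CHF 316,000 × 15% = CHF 47,400
  CHF 22,000 × 27% = CHF 5,940
  CHF 178,000 × 35% = CHF 62,300
  → CHF 135,680
  Less jobs credit CHF 62,000 → CHF 73,680

CHF 242,630 > CHF 73,680, so the minimum tax is the binding amount.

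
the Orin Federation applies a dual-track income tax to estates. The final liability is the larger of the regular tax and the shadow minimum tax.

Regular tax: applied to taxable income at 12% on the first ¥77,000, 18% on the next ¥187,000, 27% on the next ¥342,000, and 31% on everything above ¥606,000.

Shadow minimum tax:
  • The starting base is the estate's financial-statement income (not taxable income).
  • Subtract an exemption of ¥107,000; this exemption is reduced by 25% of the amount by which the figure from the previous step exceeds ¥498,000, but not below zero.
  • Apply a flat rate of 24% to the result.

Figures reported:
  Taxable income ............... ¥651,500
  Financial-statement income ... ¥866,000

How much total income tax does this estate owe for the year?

¥204,240

Regular tax:
  ¥77,000 × 12% = ¥9,240
  ¥187,000 × 18% = ¥33,660
  ¥342,000 × 27% = ¥92,340
  ¥45,500 × 31% = ¥14,105
  → ¥149,345

Shadow minimum tax:
  Base (financial-statement income): ¥866,000
  Exemption: ¥107,000 − 25% × (¥866,000 − ¥498,000) = ¥107,000 − ¥92,000 = ¥15,000
  Base: ¥866,000 − ¥15,000 = ¥851,000
  ¥851,000 × 24% = ¥204,240

¥204,240 > ¥149,345, so the shadow minimum tax is the binding amount.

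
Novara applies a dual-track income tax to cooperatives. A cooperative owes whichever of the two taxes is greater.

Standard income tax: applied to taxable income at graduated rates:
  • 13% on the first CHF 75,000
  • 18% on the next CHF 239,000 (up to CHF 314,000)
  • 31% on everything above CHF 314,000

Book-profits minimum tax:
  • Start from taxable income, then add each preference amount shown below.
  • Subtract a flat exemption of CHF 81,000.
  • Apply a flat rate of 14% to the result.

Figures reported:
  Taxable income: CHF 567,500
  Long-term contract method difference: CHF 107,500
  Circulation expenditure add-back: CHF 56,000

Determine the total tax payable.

CHF 131,355

Book-profits minimum tax:
  Adjusted income: CHF 567,500 + CHF 107,500 + CHF 56,000 = CHF 731,000
  Less exemption CHF 81,000 → base CHF 650,000
  CHF 650,000 × 14% = CHF 91,000

Standard income tax:
  CHF 75,000 × 13% = CHF 9,750
  CHF 239,000 × 18% = CHF 43,020
  CHF 253,500 × 31% = CHF 78,585
  → CHF 131,355

CHF 131,355 > CHF 91,000, so the standard income tax governs.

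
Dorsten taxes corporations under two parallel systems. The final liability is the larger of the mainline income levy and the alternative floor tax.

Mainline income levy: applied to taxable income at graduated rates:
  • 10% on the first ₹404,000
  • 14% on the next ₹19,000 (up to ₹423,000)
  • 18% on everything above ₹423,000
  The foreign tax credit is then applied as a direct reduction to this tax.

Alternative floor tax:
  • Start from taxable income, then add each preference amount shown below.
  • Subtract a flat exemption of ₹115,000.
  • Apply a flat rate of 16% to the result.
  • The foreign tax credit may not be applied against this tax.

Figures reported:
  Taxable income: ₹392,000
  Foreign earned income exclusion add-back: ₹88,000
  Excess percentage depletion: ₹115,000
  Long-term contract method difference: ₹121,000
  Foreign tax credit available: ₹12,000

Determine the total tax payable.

₹96,160

Alternative floor tax:
  Adjusted income: ₹392,000 + ₹88,000 + ₹115,000 + ₹121,000 = ₹716,000
  Less exemption ₹115,000 → base ₹601,000
  ₹601,000 × 16% = ₹96,160

Mainline income levy:
  ₹392,000 × 10% = ₹39,200
  Less foreign tax credit ₹12,000 → ₹27,200

₹96,160 > ₹27,200, so the alternative floor tax is the binding amount.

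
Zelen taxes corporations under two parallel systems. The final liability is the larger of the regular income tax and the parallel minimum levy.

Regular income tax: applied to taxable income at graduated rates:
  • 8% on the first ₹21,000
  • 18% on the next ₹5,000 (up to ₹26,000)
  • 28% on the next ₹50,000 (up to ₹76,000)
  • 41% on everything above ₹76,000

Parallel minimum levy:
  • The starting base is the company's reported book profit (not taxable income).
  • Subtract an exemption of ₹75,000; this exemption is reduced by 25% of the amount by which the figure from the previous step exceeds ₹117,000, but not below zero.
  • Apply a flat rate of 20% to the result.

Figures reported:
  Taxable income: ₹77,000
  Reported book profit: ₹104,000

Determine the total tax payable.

Regular income tax:
  ₹21,000 × 8% = ₹1,680
  ₹5,000 × 18% = ₹900
  ₹50,000 × 28% = ₹14,000
  ₹1,000 × 41% = ₹410
  → ₹16,990

Parallel minimum levy:
  Base (reported book profit): ₹104,000
  Exemption: ₹104,000 ≤ ₹117,000, so full ₹75,000 applies
  Base: ₹104,000 − ₹75,000 = ₹29,000
  ₹29,000 × 20% = ₹5,800

₹16,990 > ₹5,800, so the regular income tax governs.

₹16,990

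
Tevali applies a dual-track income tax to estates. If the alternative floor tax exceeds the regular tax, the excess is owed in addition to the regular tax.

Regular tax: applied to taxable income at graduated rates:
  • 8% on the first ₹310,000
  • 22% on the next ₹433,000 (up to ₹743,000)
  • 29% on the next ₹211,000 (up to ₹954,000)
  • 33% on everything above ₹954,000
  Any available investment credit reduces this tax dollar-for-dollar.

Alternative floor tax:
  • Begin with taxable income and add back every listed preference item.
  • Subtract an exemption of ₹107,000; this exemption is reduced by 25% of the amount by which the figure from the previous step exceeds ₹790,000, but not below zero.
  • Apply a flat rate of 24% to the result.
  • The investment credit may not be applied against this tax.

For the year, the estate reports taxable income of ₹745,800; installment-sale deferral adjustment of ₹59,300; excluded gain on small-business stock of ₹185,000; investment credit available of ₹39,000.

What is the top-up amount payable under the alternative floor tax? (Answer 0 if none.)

₹142,078

Alternative floor tax:
  Adjusted income: ₹745,800 + ₹59,300 + ₹185,000 = ₹990,100
  Exemption: ₹107,000 − 25% × (₹990,100 − ₹790,000) = ₹107,000 − ₹50,025 = ₹56,975
  Base: ₹990,100 − ₹56,975 = ₹933,125
  ₹933,125 × 24% = ₹223,950

Regular tax:
  ₹310,000 × 8% = ₹24,800
  ₹433,000 × 22% = ₹95,260
  ₹2,800 × 29% = ₹812
  → ₹120,872
  Less investment credit ₹39,000 → ₹81,872

Excess of alternative floor tax over regular tax: ₹223,950 − ₹81,872 = ₹142,078.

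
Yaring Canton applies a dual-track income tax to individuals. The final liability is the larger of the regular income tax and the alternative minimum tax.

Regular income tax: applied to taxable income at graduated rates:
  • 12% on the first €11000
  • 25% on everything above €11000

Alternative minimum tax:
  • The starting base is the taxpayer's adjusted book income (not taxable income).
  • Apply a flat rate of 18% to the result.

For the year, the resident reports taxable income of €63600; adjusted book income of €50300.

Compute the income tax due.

€14470

Regular income tax:
  €11000 × 12% = €1320
  €52600 × 25% = €13150
  → €14470

Alternative minimum tax:
  Base (adjusted book income): €50300
  €50300 × 18% = €9054

€14470 > €9054, so the regular income tax governs.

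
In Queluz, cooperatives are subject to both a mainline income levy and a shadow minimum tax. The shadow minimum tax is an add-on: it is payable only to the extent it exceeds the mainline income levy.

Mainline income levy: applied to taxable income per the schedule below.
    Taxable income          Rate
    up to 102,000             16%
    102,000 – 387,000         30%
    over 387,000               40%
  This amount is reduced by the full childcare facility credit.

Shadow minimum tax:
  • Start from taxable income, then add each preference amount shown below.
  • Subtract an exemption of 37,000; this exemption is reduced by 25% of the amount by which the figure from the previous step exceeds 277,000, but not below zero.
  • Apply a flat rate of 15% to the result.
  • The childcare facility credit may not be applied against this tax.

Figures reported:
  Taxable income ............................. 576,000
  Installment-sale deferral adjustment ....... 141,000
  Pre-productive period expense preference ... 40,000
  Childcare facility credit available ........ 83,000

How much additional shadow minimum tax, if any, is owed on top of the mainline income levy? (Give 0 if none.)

Shadow minimum tax:
  Adjusted income: 576,000 + 141,000 + 40,000 = 757,000
  Exemption: 25% × (757,000 − 277,000) = 120,000 ≥ 37,000, so the exemption is fully phased out
  Base: 757,000 − 0 = 757,000
  757,000 × 15% = 113,550

Mainline income levy:
  102,000 × 16% = 16,320
  285,000 × 30% = 85,500
  189,000 × 40% = 75,600
  → 177,420
  Less childcare facility credit 83,000 → 94,420

Excess of shadow minimum tax over mainline income levy: 113,550 − 94,420 = 19,130.

19,130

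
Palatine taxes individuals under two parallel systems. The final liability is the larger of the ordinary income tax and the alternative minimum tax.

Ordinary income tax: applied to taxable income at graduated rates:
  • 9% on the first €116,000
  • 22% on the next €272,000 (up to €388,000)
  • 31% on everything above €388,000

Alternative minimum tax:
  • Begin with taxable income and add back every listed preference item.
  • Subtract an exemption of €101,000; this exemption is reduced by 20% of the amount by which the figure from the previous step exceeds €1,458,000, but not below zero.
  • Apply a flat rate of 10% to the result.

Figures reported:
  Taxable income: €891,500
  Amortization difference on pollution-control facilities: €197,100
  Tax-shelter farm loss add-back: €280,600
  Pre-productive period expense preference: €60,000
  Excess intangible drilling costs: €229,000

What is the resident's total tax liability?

Ordinary income tax:
  €116,000 × 9% = €10,440
  €272,000 × 22% = €59,840
  €503,500 × 31% = €156,085
  → €226,365

Alternative minimum tax:
  Adjusted income: €891,500 + €197,100 + €280,600 + €60,000 + €229,000 = €1,658,200
  Exemption: €101,000 − 20% × (€1,658,200 − €1,458,000) = €101,000 − €40,040 = €60,960
  Base: €1,658,200 − €60,960 = €1,597,240
  €1,597,240 × 10% = €159,724

€226,365 > €159,724, so the ordinary income tax governs.

€226,365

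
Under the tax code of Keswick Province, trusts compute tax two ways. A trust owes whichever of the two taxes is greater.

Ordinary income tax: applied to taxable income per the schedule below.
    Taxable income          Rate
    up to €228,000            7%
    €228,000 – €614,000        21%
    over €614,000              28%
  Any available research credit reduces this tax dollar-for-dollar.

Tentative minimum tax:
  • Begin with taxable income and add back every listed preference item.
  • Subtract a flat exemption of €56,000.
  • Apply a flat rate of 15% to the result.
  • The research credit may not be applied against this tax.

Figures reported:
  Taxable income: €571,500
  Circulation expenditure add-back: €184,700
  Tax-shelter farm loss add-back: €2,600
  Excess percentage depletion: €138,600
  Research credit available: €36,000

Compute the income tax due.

€126,210

Tentative minimum tax:
  Adjusted income: €571,500 + €184,700 + €2,600 + €138,600 = €897,400
  Less exemption €56,000 → base €841,400
  €841,400 × 15% = €126,210

Ordinary income tax:
  €228,000 × 7% = €15,960
  €343,500 × 21% = €72,135
  → €88,095
  Less research credit €36,000 → €52,095

€126,210 > €52,095, so the tentative minimum tax is the binding amount.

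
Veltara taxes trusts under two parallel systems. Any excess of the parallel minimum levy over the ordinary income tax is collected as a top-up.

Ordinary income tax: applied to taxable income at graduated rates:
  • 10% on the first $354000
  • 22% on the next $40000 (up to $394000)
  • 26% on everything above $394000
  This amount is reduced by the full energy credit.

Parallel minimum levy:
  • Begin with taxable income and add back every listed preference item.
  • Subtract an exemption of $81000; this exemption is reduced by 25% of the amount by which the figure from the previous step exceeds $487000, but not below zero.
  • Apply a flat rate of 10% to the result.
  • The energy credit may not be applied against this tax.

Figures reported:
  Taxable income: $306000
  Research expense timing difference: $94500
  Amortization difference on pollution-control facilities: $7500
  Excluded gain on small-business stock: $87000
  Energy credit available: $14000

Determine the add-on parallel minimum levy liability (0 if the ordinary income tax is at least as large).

Parallel minimum levy:
  Adjusted income: $306000 + $94500 + $7500 + $87000 = $495000
  Exemption: $81000 − 25% × ($495000 − $487000) = $81000 − $2000 = $79000
  Base: $495000 − $79000 = $416000
  $416000 × 10% = $41600

Ordinary income tax:
  $306000 × 10% = $30600
  Less energy credit $14000 → $16600

Excess of parallel minimum levy over ordinary income tax: $41600 − $16600 = $25000.

$25000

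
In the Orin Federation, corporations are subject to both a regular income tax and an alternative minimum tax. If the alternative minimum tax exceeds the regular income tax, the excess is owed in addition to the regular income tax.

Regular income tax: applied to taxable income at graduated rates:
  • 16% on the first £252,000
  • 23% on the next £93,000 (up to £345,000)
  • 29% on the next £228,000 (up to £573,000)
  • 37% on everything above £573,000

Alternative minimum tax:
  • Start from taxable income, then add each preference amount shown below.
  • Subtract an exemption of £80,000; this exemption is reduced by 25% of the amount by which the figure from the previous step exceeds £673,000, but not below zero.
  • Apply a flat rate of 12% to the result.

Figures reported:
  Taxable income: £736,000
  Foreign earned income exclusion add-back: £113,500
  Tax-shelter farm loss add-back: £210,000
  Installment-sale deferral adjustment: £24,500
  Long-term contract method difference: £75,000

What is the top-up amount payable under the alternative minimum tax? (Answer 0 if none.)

£0

Alternative minimum tax:
  Adjusted income: £736,000 + £113,500 + £210,000 + £24,500 + £75,000 = £1,159,000
  Exemption: 25% × (£1,159,000 − £673,000) = £121,500 ≥ £80,000, so the exemption is fully phased out
  Base: £1,159,000 − £0 = £1,159,000
  £1,159,000 × 12% = £139,080

Regular income tax:
  £252,000 × 16% = £40,320
  £93,000 × 23% = £21,390
  £228,000 × 29% = £66,120
  £163,000 × 37% = £60,310
  → £188,140

£139,080 ≤ £188,140, so no add-on is due.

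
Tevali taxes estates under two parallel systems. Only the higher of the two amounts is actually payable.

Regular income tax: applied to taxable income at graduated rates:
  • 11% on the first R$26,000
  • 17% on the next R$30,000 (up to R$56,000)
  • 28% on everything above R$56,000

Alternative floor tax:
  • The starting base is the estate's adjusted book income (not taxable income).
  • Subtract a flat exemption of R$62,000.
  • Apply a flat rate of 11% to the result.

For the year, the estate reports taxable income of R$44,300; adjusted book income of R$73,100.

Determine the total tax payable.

Alternative floor tax:
  Base (adjusted book income): R$73,100
  Less exemption R$62,000 → base R$11,100
  R$11,100 × 11% = R$1,221

Regular income tax:
  R$26,000 × 11% = R$2,860
  R$18,300 × 17% = R$3,111
  → R$5,971

R$5,971 > R$1,221, so the regular income tax governs.

R$5,971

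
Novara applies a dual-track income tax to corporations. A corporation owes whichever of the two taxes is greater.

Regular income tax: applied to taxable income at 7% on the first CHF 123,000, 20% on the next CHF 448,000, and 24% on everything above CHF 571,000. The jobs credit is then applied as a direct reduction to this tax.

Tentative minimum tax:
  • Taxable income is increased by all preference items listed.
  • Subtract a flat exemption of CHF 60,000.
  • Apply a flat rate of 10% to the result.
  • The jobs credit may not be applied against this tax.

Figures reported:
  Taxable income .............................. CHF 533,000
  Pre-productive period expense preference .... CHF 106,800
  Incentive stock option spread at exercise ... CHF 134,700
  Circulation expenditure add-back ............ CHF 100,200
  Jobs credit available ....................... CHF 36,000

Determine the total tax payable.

Regular income tax:
  CHF 123,000 × 7% = CHF 8,610
  CHF 410,000 × 20% = CHF 82,000
  → CHF 90,610
  Less jobs credit CHF 36,000 → CHF 54,610

Tentative minimum tax:
  Adjusted income: CHF 533,000 + CHF 106,800 + CHF 134,700 + CHF 100,200 = CHF 874,700
  Less exemption CHF 60,000 → base CHF 814,700
  CHF 814,700 × 10% = CHF 81,470

CHF 81,470 > CHF 54,610, so the tentative minimum tax is the binding amount.

CHF 81,470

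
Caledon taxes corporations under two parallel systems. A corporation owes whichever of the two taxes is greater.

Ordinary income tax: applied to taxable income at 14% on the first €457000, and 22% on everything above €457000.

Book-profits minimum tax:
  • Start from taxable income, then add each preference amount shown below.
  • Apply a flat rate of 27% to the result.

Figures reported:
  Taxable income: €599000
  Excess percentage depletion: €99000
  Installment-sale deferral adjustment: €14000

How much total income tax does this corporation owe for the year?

Book-profits minimum tax:
  Adjusted income: €599000 + €99000 + €14000 = €712000
  €712000 × 27% = €192240

Ordinary income tax:
  €457000 × 14% = €63980
  €142000 × 22% = €31240
  → €95220

€192240 > €95220, so the book-profits minimum tax is the binding amount.

€192240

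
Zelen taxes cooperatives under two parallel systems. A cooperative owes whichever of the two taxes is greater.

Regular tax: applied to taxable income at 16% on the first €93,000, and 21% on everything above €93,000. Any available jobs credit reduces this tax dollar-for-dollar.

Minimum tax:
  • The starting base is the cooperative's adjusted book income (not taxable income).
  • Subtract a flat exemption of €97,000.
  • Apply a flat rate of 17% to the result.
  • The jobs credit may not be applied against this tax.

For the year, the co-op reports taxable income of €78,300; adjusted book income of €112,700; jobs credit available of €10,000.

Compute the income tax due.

€2,669

Minimum tax:
  Base (adjusted book income): €112,700
  Less exemption €97,000 → base €15,700
  €15,700 × 17% = €2,669

Regular tax:
  €78,300 × 16% = €12,528
  Less jobs credit €10,000 → €2,528

€2,669 > €2,528, so the minimum tax is the binding amount.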